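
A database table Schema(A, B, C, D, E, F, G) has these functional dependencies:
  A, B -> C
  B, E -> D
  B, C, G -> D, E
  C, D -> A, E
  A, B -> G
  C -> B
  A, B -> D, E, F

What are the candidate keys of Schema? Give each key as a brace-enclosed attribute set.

{A, B}, {A, C}, {C, D}, {C, E}, {C, G}

{A, B}⁺ = {A, B, C, D, E, F, G}, which is every attribute, so {A, B} is a candidate key.
{A, C}⁺ = {A, B, C, D, E, F, G}, which is every attribute, so {A, C} is a candidate key.
{C, D}⁺ = {A, B, C, D, E, F, G}, which is every attribute, so {C, D} is a candidate key.
{C, E}⁺ = {A, B, C, D, E, F, G}, which is every attribute, so {C, E} is a candidate key.
{C, G}⁺ = {A, B, C, D, E, F, G}, which is every attribute, so {C, G} is a candidate key.
These are minimal and exhaustive — every other superkey contains one of them.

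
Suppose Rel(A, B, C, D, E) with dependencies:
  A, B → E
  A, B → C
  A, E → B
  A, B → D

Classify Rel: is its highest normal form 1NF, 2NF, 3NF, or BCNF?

BCNF

Candidate keys: {A, B}, {A, E}. Prime attributes: {A, B, E}.
Every FD has a superkey on the left, so the relation is in BCNF.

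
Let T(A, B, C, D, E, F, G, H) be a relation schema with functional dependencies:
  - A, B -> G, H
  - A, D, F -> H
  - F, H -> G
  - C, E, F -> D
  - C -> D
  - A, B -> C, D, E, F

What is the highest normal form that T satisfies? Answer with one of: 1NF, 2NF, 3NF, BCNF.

Candidate key: {A, B}. Prime attributes: {A, B}.
A, D, F -> H breaks BCNF: {A, D, F}⁺ = {A, D, F, G, H}, so {A, D, F} is not a superkey.
A, D, F -> H determines the non-prime attribute {H} from a non-superkey — 3NF is violated.
No proper subset of a key has a non-prime attribute in its closure, so there is no partial dependency; 2NF holds.

2NF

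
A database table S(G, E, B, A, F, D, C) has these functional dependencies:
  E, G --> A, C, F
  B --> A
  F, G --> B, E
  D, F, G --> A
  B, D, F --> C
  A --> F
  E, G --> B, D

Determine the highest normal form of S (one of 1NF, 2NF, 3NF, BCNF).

Candidate keys: {A, G}, {B, G}, {E, G}, {F, G}. Prime attributes: {A, B, E, F, G}.
B --> A: {B}⁺ = {A, B, F}, which is not all of the attributes, so the left side is not a superkey — BCNF is violated.
Because {C} is non-prime and the left side of B, D, F --> C is not a superkey, the relation is not in 3NF.
Checking every proper subset of each key, none determines a non-prime attribute — 2NF is satisfied.

2NF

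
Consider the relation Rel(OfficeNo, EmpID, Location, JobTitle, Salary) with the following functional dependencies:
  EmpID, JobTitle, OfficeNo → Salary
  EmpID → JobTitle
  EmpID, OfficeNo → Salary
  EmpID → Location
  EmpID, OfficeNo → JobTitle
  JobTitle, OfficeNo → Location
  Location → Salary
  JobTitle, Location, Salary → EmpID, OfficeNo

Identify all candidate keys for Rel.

{EmpID}⁺ = {EmpID, JobTitle, Location, OfficeNo, Salary} — all of the relation — so {EmpID} is a candidate key.
{JobTitle, Location}⁺ = {EmpID, JobTitle, Location, OfficeNo, Salary} — all of the relation — so {JobTitle, Location} is a candidate key.
{JobTitle, OfficeNo}⁺ = {EmpID, JobTitle, Location, OfficeNo, Salary} — all of the relation — so {JobTitle, OfficeNo} is a candidate key.
No proper subset of any of these is a key, and no other minimal superkey exists.

{EmpID}, {JobTitle, Location}, {JobTitle, OfficeNo}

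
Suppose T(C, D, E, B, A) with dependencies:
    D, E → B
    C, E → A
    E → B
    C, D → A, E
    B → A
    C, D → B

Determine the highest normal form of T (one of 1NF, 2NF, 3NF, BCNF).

Candidate key: {C, D}. Prime attributes: {C, D}.
D, E → B breaks BCNF: {D, E}⁺ = {A, B, D, E}, so {D, E} is not a superkey.
D, E → B determines the non-prime attribute {B} from a non-superkey — 3NF is violated.
Checking every proper subset of each key, none determines a non-prime attribute — 2NF is satisfied.

2NF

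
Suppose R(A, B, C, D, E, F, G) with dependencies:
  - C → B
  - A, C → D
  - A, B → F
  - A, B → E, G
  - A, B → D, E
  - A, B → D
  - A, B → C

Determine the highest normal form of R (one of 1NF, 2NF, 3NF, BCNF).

Candidate keys: {A, B}, {A, C}. Prime attributes: {A, B, C}.
For C → B we have {C}⁺ = {B, C}; {C} is not a superkey, so BCNF fails.
Since {B} ⊆ prime attributes and every other non-superkey FD also has a prime right side, the schema is in 3NF.

3NF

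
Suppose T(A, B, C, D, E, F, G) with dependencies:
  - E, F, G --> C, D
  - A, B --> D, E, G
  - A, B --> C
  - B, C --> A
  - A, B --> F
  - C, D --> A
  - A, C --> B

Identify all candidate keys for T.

{A, B}, {A, C}, {B, C}, {C, D}, {E, F, G}

{A, B} is a candidate key since {A, B}⁺ = {A, B, C, D, E, F, G} covers every attribute.
{A, C} is a candidate key since {A, C}⁺ = {A, B, C, D, E, F, G} covers every attribute.
{B, C} is a candidate key since {B, C}⁺ = {A, B, C, D, E, F, G} covers every attribute.
{C, D} is a candidate key since {C, D}⁺ = {A, B, C, D, E, F, G} covers every attribute.
{E, F, G} is a candidate key since {E, F, G}⁺ = {A, B, C, D, E, F, G} covers every attribute.
No proper subset of any of these is a key, and no other minimal superkey exists.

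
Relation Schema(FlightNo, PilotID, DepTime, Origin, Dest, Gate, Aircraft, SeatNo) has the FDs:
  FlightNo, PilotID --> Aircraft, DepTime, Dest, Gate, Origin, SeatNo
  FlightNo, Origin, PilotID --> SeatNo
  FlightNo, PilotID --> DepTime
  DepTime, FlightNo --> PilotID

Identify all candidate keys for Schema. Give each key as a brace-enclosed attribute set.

Attributes never on any right-hand side: {FlightNo} — every candidate key must contain it.
{DepTime, FlightNo}⁺ = {Aircraft, DepTime, Dest, FlightNo, Gate, Origin, PilotID, SeatNo} — all of the relation — so {DepTime, FlightNo} is a candidate key.
{FlightNo, PilotID}⁺ = {Aircraft, DepTime, Dest, FlightNo, Gate, Origin, PilotID, SeatNo} — all of the relation — so {FlightNo, PilotID} is a candidate key.
These are minimal and exhaustive — every other superkey contains one of them.

{DepTime, FlightNo}, {FlightNo, PilotID}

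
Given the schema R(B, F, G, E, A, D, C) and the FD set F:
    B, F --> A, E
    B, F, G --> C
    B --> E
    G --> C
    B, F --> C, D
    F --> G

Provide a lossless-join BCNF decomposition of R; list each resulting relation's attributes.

Candidate key of the original relation: {B, F}.
Within {A, B, C, D, E, F, G}: {B}⁺ ∩ {A, B, C, D, E, F, G} = {B, E}, not the whole set, so B --> E violates BCNF; decompose into {B, E} and {A, B, C, D, F, G}.
{B, E}: every determinant is a superkey — BCNF.
Within {A, B, C, D, F, G}: {G}⁺ ∩ {A, B, C, D, F, G} = {C, G}, not the whole set, so G --> C violates BCNF; decompose into {C, G} and {A, B, D, F, G}.
{C, G}: every determinant is a superkey — BCNF.
Within {A, B, D, F, G}: {F}⁺ ∩ {A, B, D, F, G} = {F, G}, not the whole set, so F --> G violates BCNF; decompose into {F, G} and {A, B, D, F}.
{F, G}: every determinant is a superkey — BCNF.
{A, B, D, F}: every determinant is a superkey — BCNF.

{A, B, D, F}; {B, E}; {C, G}; {F, G}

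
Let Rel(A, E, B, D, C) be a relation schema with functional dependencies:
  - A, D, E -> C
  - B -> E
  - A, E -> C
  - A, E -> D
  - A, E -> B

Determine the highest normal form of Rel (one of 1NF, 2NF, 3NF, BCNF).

Candidate keys: {A, B}, {A, E}. Prime attributes: {A, B, E}.
B -> E breaks BCNF: {B}⁺ = {B, E}, so {B} is not a superkey.
Since {E} ⊆ prime attributes and every other non-superkey FD also has a prime right side, the schema is in 3NF.

3NF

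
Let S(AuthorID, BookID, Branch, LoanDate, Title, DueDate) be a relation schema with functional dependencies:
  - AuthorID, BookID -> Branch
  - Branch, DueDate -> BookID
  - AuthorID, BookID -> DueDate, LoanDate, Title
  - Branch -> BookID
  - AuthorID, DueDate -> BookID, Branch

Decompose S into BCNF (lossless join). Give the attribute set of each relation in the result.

Candidate keys of the original relation: {AuthorID, BookID}, {AuthorID, Branch}, {AuthorID, DueDate}.
In {AuthorID, BookID, Branch, DueDate, LoanDate, Title}, {Branch, DueDate} is not a superkey ({Branch, DueDate}⁺ restricted to this set is {BookID, Branch, DueDate}), so split on Branch, DueDate -> BookID into {BookID, Branch, DueDate} and {AuthorID, Branch, DueDate, LoanDate, Title}.
In {BookID, Branch, DueDate}, {Branch} is not a superkey ({Branch}⁺ restricted to this set is {BookID, Branch}), so split on Branch -> BookID into {BookID, Branch} and {Branch, DueDate}.
{BookID, Branch} is in BCNF.
{Branch, DueDate} is in BCNF.
{AuthorID, Branch, DueDate, LoanDate, Title} is in BCNF.

{AuthorID, Branch, DueDate, LoanDate, Title}; {BookID, Branch}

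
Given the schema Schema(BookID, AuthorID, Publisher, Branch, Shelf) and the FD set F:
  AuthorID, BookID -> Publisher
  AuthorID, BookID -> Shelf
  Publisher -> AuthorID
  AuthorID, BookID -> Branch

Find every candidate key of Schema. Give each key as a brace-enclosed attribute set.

{AuthorID, BookID}, {BookID, Publisher}

Attributes never on any right-hand side: {BookID} — every candidate key must contain it.
Closure of {AuthorID, BookID} is {AuthorID, BookID, Branch, Publisher, Shelf}, the whole schema; {AuthorID, BookID} is a candidate key.
Closure of {BookID, Publisher} is {AuthorID, BookID, Branch, Publisher, Shelf}, the whole schema; {BookID, Publisher} is a candidate key.
No proper subset of any of these is a key, and no other minimal superkey exists.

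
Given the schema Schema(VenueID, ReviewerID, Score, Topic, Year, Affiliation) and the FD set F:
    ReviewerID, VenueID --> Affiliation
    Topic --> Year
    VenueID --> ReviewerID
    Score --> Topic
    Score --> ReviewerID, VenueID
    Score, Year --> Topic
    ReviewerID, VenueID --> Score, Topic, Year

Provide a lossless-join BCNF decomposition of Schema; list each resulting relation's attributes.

Candidate keys of the original relation: {Score}, {VenueID}.
Within {Affiliation, ReviewerID, Score, Topic, VenueID, Year}: {Topic}⁺ ∩ {Affiliation, ReviewerID, Score, Topic, VenueID, Year} = {Topic, Year}, not the whole set, so Topic --> Year violates BCNF; decompose into {Topic, Year} and {Affiliation, ReviewerID, Score, Topic, VenueID}.
{Topic, Year} is in BCNF.
{Affiliation, ReviewerID, Score, Topic, VenueID} is in BCNF.

{Affiliation, ReviewerID, Score, Topic, VenueID}; {Topic, Year}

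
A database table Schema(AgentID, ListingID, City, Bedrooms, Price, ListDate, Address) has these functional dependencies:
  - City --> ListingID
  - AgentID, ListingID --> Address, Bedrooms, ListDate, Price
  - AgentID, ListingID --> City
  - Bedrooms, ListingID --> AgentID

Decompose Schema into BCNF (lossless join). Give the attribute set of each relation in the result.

Candidate keys of the original relation: {AgentID, City}, {AgentID, ListingID}, {Bedrooms, City}, {Bedrooms, ListingID}.
In {Address, AgentID, Bedrooms, City, ListDate, ListingID, Price}, {City} is not a superkey ({City}⁺ restricted to this set is {City, ListingID}), so split on City --> ListingID into {City, ListingID} and {Address, AgentID, Bedrooms, City, ListDate, Price}.
{City, ListingID} is in BCNF.
{Address, AgentID, Bedrooms, City, ListDate, Price} is in BCNF.

{Address, AgentID, Bedrooms, City, ListDate, Price}; {City, ListingID}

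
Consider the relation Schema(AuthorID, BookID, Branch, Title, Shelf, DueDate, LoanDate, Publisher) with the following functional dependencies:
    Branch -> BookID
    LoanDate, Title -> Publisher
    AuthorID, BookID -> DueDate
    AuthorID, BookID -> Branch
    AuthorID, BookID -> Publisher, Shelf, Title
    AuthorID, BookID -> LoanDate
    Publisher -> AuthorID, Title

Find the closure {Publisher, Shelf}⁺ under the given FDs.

Start with {Publisher, Shelf}.
Publisher -> AuthorID, Title applies; add {AuthorID, Title} → now {AuthorID, Publisher, Shelf, Title}.
No further FD applies.

{AuthorID, Publisher, Shelf, Title}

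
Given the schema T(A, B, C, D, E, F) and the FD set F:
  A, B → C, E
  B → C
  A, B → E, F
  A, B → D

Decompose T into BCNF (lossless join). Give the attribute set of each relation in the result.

{A, B, D, E, F}; {B, C}

Candidate key of the original relation: {A, B}.
In {A, B, C, D, E, F}, {B} is not a superkey ({B}⁺ restricted to this set is {B, C}), so split on B → C into {B, C} and {A, B, D, E, F}.
{B, C} is in BCNF.
{A, B, D, E, F} is in BCNF.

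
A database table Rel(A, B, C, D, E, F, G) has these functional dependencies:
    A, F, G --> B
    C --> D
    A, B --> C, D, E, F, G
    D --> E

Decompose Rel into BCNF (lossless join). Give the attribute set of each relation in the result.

{A, B, C, F, G}; {C, D}; {D, E}

Candidate keys of the original relation: {A, B}, {A, F, G}.
In {A, B, C, D, E, F, G}, {C} is not a superkey ({C}⁺ restricted to this set is {C, D, E}), so split on C --> D, E into {C, D, E} and {A, B, C, F, G}.
In {C, D, E}, {D} is not a superkey ({D}⁺ restricted to this set is {D, E}), so split on D --> E into {D, E} and {C, D}.
{D, E}: every determinant is a superkey — BCNF.
{C, D}: every determinant is a superkey — BCNF.
{A, B, C, F, G}: every determinant is a superkey — BCNF.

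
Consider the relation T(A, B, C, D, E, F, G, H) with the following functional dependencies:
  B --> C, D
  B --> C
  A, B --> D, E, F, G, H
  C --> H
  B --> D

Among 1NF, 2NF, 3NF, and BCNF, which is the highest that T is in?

1NF

Candidate key: {A, B}. Prime attributes: {A, B}.
B --> C, D breaks BCNF: {B}⁺ = {B, C, D, H}, so {B} is not a superkey.
B --> C, D determines the non-prime attributes {C, D} from a non-superkey — 3NF is violated.
{B} is a proper subset of the key {A, B}, and {B}⁺ contains the non-prime attributes {C, D, H} — a partial dependency, so 2NF is violated.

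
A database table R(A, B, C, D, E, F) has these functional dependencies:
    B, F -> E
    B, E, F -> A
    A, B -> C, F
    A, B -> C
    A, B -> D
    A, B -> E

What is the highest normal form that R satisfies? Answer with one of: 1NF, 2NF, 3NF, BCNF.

BCNF

Candidate keys: {A, B}, {B, F}. Prime attributes: {A, B, F}.
The left-hand side of every FD is a superkey, so BCNF is satisfied.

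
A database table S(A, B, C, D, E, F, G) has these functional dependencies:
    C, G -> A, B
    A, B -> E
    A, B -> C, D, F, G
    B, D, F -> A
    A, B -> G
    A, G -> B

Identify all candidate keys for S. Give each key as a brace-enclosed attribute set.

{A, B}⁺ = {A, B, C, D, E, F, G}, which is every attribute, so {A, B} is a candidate key.
{A, G}⁺ = {A, B, C, D, E, F, G}, which is every attribute, so {A, G} is a candidate key.
{C, G}⁺ = {A, B, C, D, E, F, G}, which is every attribute, so {C, G} is a candidate key.
{B, D, F}⁺ = {A, B, C, D, E, F, G}, which is every attribute, so {B, D, F} is a candidate key.
These are minimal and exhaustive — every other superkey contains one of them.

{A, B}, {A, G}, {B, D, F}, {C, G}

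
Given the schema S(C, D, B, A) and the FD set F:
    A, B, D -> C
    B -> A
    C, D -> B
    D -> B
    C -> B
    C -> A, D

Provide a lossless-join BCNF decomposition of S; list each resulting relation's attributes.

{A, B}; {B, C, D}

Candidate keys of the original relation: {C}, {D}.
Within {A, B, C, D}: {B}⁺ ∩ {A, B, C, D} = {A, B}, not the whole set, so B -> A violates BCNF; decompose into {A, B} and {B, C, D}.
{A, B}: every determinant is a superkey — BCNF.
{B, C, D}: every determinant is a superkey — BCNF.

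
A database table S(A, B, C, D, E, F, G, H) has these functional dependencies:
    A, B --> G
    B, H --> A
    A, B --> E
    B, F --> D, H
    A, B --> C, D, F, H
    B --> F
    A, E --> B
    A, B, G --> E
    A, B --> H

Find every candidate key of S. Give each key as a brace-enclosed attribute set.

{A, E}, {B}

Closure of {B} is {A, B, C, D, E, F, G, H}, the whole schema; {B} is a candidate key.
Closure of {A, E} is {A, B, C, D, E, F, G, H}, the whole schema; {A, E} is a candidate key.
No proper subset of any of these is a key, and no other minimal superkey exists.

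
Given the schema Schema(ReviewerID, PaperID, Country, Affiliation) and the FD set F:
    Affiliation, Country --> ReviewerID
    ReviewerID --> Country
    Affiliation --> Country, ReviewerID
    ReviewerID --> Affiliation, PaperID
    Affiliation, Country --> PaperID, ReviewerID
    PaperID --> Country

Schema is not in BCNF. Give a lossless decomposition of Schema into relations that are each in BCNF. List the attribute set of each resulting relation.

{Affiliation, PaperID, ReviewerID}; {Country, PaperID}

Candidate keys of the original relation: {Affiliation}, {ReviewerID}.
{Affiliation, Country, PaperID, ReviewerID}: {PaperID} determines {Country, PaperID} here but is not a superkey — split on PaperID --> Country, giving {Country, PaperID} and {Affiliation, PaperID, ReviewerID}.
{Country, PaperID} is in BCNF.
{Affiliation, PaperID, ReviewerID} is in BCNF.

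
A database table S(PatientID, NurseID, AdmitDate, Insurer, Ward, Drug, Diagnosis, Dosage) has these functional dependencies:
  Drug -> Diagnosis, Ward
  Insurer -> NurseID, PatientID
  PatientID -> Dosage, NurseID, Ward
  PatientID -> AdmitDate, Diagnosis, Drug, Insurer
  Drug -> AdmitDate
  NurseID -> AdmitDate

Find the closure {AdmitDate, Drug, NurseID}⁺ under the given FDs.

{AdmitDate, Diagnosis, Drug, NurseID, Ward}

Start with {AdmitDate, Drug, NurseID}.
Drug -> Diagnosis, Ward applies; add {Diagnosis, Ward} → now {AdmitDate, Diagnosis, Drug, NurseID, Ward}.
No further FD applies.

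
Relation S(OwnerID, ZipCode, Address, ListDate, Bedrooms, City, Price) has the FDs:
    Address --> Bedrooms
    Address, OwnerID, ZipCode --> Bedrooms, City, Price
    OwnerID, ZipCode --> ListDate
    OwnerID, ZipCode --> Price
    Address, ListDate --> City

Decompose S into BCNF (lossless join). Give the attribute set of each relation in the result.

{Address, Bedrooms}; {Address, City, OwnerID, ZipCode}; {ListDate, OwnerID, Price, ZipCode}

Candidate key of the original relation: {Address, OwnerID, ZipCode}.
Within {Address, Bedrooms, City, ListDate, OwnerID, Price, ZipCode}: {Address}⁺ ∩ {Address, Bedrooms, City, ListDate, OwnerID, Price, ZipCode} = {Address, Bedrooms}, not the whole set, so Address --> Bedrooms violates BCNF; decompose into {Address, Bedrooms} and {Address, City, ListDate, OwnerID, Price, ZipCode}.
{Address, Bedrooms} is in BCNF.
Within {Address, City, ListDate, OwnerID, Price, ZipCode}: {OwnerID, ZipCode}⁺ ∩ {Address, City, ListDate, OwnerID, Price, ZipCode} = {ListDate, OwnerID, Price, ZipCode}, not the whole set, so OwnerID, ZipCode --> ListDate, Price violates BCNF; decompose into {ListDate, OwnerID, Price, ZipCode} and {Address, City, OwnerID, ZipCode}.
{ListDate, OwnerID, Price, ZipCode} is in BCNF.
{Address, City, OwnerID, ZipCode} is in BCNF.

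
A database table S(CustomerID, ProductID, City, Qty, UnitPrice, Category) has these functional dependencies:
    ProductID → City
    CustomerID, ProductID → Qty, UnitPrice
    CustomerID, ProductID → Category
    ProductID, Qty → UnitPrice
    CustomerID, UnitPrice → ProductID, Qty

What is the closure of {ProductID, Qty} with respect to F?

Start with {ProductID, Qty}.
ProductID → City applies; add {City} → now {City, ProductID, Qty}.
ProductID, Qty → UnitPrice applies; add {UnitPrice} → now {City, ProductID, Qty, UnitPrice}.
No further FD applies.

{City, ProductID, Qty, UnitPrice}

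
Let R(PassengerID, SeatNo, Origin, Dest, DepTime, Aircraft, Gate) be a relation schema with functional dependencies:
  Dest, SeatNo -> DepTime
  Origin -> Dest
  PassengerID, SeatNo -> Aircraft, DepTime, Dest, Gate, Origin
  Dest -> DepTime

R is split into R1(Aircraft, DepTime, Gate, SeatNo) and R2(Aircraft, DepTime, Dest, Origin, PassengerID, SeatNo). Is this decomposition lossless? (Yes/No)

The shared attributes are {Aircraft, DepTime, SeatNo} and {Aircraft, DepTime, SeatNo}⁺ = {Aircraft, DepTime, SeatNo}.
Neither R1 nor R2 is contained in that closure, so the decomposition is lossy.

No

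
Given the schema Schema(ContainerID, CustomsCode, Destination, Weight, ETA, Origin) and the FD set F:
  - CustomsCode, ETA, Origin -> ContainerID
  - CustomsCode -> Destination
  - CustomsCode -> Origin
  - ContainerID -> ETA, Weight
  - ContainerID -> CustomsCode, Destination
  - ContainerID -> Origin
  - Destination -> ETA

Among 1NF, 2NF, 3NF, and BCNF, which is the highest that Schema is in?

2NF

Candidate keys: {ContainerID}, {CustomsCode}. Prime attributes: {ContainerID, CustomsCode}.
For Destination -> ETA we have {Destination}⁺ = {Destination, ETA}; {Destination} is not a superkey, so BCNF fails.
Destination -> ETA determines the non-prime attribute {ETA} from a non-superkey — 3NF is violated.
With only single-attribute keys there can be no partial dependency, so 2NF holds.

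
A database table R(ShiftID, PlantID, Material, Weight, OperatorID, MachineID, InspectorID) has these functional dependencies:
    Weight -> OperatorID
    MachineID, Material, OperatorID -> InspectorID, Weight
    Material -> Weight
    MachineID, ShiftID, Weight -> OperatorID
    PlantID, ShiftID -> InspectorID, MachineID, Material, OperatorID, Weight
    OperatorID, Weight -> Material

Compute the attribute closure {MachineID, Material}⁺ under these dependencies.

Start with {MachineID, Material}.
Material -> Weight applies; add {Weight} → now {MachineID, Material, Weight}.
Weight -> OperatorID applies; add {OperatorID} → now {MachineID, Material, OperatorID, Weight}.
MachineID, Material, OperatorID -> InspectorID, Weight applies; add {InspectorID} → now {InspectorID, MachineID, Material, OperatorID, Weight}.
No further FD applies.

{InspectorID, MachineID, Material, OperatorID, Weight}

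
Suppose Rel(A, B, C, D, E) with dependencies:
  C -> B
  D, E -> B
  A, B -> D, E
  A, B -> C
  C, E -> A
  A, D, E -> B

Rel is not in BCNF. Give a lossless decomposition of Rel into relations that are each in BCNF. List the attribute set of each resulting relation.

Candidate keys of the original relation: {A, B}, {A, C}, {A, D, E}, {C, E}.
In {A, B, C, D, E}, {C} is not a superkey ({C}⁺ restricted to this set is {B, C}), so split on C -> B into {B, C} and {A, C, D, E}.
{B, C}: every determinant is a superkey — BCNF.
{A, C, D, E}: every determinant is a superkey — BCNF.

{A, C, D, E}; {B, C}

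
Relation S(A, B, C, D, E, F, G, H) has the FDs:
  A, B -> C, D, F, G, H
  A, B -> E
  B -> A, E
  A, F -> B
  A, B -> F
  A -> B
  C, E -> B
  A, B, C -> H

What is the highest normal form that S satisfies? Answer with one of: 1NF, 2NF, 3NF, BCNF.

Candidate keys: {A}, {B}, {C, E}. Prime attributes: {A, B, C, E}.
Each dependency's left side is a superkey — BCNF holds.

BCNF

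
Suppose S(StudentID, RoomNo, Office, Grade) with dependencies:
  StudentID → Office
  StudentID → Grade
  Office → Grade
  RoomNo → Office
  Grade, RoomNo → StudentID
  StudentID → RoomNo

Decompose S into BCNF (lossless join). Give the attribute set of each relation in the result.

Candidate keys of the original relation: {RoomNo}, {StudentID}.
{Grade, Office, RoomNo, StudentID}: {Office} determines {Grade, Office} here but is not a superkey — split on Office → Grade, giving {Grade, Office} and {Office, RoomNo, StudentID}.
{Grade, Office} has no BCNF violation.
{Office, RoomNo, StudentID} has no BCNF violation.

{Grade, Office}; {Office, RoomNo, StudentID}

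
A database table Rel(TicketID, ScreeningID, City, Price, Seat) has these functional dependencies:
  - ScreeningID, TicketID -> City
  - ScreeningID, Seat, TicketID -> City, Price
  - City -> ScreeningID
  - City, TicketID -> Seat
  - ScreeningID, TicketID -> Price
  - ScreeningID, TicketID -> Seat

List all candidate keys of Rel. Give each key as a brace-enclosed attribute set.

{City, TicketID}, {ScreeningID, TicketID}

{TicketID} never appears on the right of any FD, so every key must include it.
Closure of {City, TicketID} is {City, Price, ScreeningID, Seat, TicketID}, the whole schema; {City, TicketID} is a candidate key.
Closure of {ScreeningID, TicketID} is {City, Price, ScreeningID, Seat, TicketID}, the whole schema; {ScreeningID, TicketID} is a candidate key.
These are minimal and exhaustive — every other superkey contains one of them.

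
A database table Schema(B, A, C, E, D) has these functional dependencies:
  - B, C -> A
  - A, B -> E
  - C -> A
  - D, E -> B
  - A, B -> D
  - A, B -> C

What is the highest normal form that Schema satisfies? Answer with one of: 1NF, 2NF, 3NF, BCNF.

Candidate keys: {A, B}, {A, D, E}, {B, C}, {C, D, E}. Prime attributes: {A, B, C, D, E}.
C -> A breaks BCNF: {C}⁺ = {A, C}, so {C} is not a superkey.
But every attribute on its right side ({A}) is prime, and the same holds for every other non-superkey FD, so 3NF still holds.

3NF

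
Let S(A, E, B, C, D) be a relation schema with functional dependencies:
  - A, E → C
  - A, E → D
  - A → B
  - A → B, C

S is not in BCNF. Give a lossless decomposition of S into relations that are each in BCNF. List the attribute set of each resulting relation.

{A, B, C}; {A, D, E}

Candidate key of the original relation: {A, E}.
Within {A, B, C, D, E}: {A}⁺ ∩ {A, B, C, D, E} = {A, B, C}, not the whole set, so A → B, C violates BCNF; decompose into {A, B, C} and {A, D, E}.
{A, B, C} is in BCNF.
{A, D, E} is in BCNF.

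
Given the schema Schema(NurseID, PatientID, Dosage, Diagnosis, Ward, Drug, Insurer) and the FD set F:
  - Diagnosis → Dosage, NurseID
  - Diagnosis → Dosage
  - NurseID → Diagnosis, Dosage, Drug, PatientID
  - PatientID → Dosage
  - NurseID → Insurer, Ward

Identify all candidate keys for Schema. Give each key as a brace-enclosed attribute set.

{Diagnosis}⁺ = {Diagnosis, Dosage, Drug, Insurer, NurseID, PatientID, Ward} — all of the relation — so {Diagnosis} is a candidate key.
{NurseID}⁺ = {Diagnosis, Dosage, Drug, Insurer, NurseID, PatientID, Ward} — all of the relation — so {NurseID} is a candidate key.
These are minimal and exhaustive — every other superkey contains one of them.

{Diagnosis}, {NurseID}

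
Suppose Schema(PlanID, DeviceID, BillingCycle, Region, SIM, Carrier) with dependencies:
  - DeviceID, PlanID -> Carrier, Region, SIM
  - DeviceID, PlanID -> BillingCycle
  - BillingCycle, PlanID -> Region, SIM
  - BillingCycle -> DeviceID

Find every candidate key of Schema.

{BillingCycle, PlanID}, {DeviceID, PlanID}

No FD produces {PlanID}, so it must be in every candidate key.
{BillingCycle, PlanID} is a candidate key since {BillingCycle, PlanID}⁺ = {BillingCycle, Carrier, DeviceID, PlanID, Region, SIM} covers every attribute.
{DeviceID, PlanID} is a candidate key since {DeviceID, PlanID}⁺ = {BillingCycle, Carrier, DeviceID, PlanID, Region, SIM} covers every attribute.
These are minimal and exhaustive — every other superkey contains one of them.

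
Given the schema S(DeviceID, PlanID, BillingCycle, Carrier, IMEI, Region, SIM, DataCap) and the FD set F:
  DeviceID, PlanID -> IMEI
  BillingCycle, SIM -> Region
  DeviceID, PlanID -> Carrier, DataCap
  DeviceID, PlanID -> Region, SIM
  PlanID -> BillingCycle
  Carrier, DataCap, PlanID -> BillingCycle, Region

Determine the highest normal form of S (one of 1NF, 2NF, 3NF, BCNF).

1NF

Candidate key: {DeviceID, PlanID}. Prime attributes: {DeviceID, PlanID}.
BillingCycle, SIM -> Region breaks BCNF: {BillingCycle, SIM}⁺ = {BillingCycle, Region, SIM}, so {BillingCycle, SIM} is not a superkey.
Because {Region} is non-prime and the left side of BillingCycle, SIM -> Region is not a superkey, the relation is not in 3NF.
Since {PlanID} ⊂ {DeviceID, PlanID} and {PlanID}⁺ ⊇ {BillingCycle} with {BillingCycle} non-prime, there is a partial dependency; 2NF fails.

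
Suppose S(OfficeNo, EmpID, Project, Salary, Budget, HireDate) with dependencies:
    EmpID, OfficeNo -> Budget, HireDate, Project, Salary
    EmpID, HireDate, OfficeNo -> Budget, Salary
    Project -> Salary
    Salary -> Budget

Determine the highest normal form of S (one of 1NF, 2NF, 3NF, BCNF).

2NF

Candidate key: {EmpID, OfficeNo}. Prime attributes: {EmpID, OfficeNo}.
Project -> Salary breaks BCNF: {Project}⁺ = {Budget, Project, Salary}, so {Project} is not a superkey.
Project -> Salary has non-prime {Salary} on the right and a non-superkey on the left, so 3NF fails.
No proper subset of a key has a non-prime attribute in its closure, so there is no partial dependency; 2NF holds.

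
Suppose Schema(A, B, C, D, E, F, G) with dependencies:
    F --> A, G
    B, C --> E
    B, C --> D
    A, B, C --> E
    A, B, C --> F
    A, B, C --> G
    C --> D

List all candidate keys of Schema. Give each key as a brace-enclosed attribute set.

{A, B, C}, {B, C, F}

{B, C} never appear on the right of any FD, so every key must include all of them.
{A, B, C} is a candidate key since {A, B, C}⁺ = {A, B, C, D, E, F, G} covers every attribute.
{B, C, F} is a candidate key since {B, C, F}⁺ = {A, B, C, D, E, F, G} covers every attribute.
These are minimal and exhaustive — every other superkey contains one of them.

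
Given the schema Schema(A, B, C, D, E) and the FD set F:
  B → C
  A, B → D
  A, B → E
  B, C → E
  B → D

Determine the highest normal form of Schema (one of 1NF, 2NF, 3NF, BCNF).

Candidate key: {A, B}. Prime attributes: {A, B}.
For B → C we have {B}⁺ = {B, C, D, E}; {B} is not a superkey, so BCNF fails.
Because {C} is non-prime and the left side of B → C is not a superkey, the relation is not in 3NF.
The proper key subset {B} of {A, B} determines non-prime {C, D, E}, so the relation is not even in 2NF.

1NF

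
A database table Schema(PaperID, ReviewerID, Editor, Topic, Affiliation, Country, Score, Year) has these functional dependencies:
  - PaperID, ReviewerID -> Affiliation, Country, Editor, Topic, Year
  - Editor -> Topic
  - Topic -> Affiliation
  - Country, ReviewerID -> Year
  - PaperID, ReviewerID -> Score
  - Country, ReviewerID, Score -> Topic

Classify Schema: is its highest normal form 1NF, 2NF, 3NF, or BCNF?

Candidate key: {PaperID, ReviewerID}. Prime attributes: {PaperID, ReviewerID}.
For Editor -> Topic we have {Editor}⁺ = {Affiliation, Editor, Topic}; {Editor} is not a superkey, so BCNF fails.
Editor -> Topic determines the non-prime attribute {Topic} from a non-superkey — 3NF is violated.
No proper subset of a key has a non-prime attribute in its closure, so there is no partial dependency; 2NF holds.

2NF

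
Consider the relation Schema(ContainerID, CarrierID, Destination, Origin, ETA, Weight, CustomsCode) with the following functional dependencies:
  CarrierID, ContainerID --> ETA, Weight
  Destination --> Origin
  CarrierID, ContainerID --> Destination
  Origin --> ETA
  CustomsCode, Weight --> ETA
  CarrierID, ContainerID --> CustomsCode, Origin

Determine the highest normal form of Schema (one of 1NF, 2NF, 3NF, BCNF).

2NF

Candidate key: {CarrierID, ContainerID}. Prime attributes: {CarrierID, ContainerID}.
Destination --> Origin: {Destination}⁺ = {Destination, ETA, Origin}, which is not all of the attributes, so the left side is not a superkey — BCNF is violated.
Because {Origin} is non-prime and the left side of Destination --> Origin is not a superkey, the relation is not in 3NF.
Checking every proper subset of each key, none determines a non-prime attribute — 2NF is satisfied.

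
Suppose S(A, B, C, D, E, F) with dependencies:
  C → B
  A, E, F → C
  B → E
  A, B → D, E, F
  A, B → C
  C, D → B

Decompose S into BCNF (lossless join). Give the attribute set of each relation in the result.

{A, C, D, F}; {B, C}; {B, E}

Candidate keys of the original relation: {A, B}, {A, C}, {A, E, F}.
{A, B, C, D, E, F}: {C} determines {B, C, E} here but is not a superkey — split on C → B, E, giving {B, C, E} and {A, C, D, F}.
{B, C, E}: {B} determines {B, E} here but is not a superkey — split on B → E, giving {B, E} and {B, C}.
{B, E} is in BCNF.
{B, C} is in BCNF.
{A, C, D, F} is in BCNF.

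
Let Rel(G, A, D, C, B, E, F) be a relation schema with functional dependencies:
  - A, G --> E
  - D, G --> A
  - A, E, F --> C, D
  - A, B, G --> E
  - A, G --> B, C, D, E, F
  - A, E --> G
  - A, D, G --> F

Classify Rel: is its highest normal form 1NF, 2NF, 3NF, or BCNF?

Candidate keys: {A, E}, {A, G}, {D, G}. Prime attributes: {A, D, E, G}.
Every FD has a superkey on the left, so the relation is in BCNF.

BCNF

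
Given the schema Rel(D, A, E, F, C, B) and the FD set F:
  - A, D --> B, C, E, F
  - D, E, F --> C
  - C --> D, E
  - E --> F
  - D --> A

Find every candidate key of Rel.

{C}, {D}

{C}⁺ = {A, B, C, D, E, F}, which is every attribute, so {C} is a candidate key.
{D}⁺ = {A, B, C, D, E, F}, which is every attribute, so {D} is a candidate key.
No proper subset of any of these is a key, and no other minimal superkey exists.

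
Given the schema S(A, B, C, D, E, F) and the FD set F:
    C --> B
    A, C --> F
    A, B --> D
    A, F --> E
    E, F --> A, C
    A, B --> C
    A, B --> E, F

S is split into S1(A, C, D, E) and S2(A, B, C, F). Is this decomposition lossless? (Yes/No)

Yes

The shared attributes are {A, C} and {A, C}⁺ = {A, B, C, D, E, F}.
Since S1 ⊆ {A, B, C, D, E, F}, the intersection is a superkey of S1; the decomposition is lossless.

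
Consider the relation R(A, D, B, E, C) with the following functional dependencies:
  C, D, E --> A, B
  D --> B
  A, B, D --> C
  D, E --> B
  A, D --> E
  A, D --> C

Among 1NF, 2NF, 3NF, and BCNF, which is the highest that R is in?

1NF

Candidate keys: {A, D}, {C, D, E}. Prime attributes: {A, C, D, E}.
For D --> B we have {D}⁺ = {B, D}; {D} is not a superkey, so BCNF fails.
D --> B has non-prime {B} on the right and a non-superkey on the left, so 3NF fails.
The proper key subset {D} of {A, D} determines non-prime {B}, so the relation is not even in 2NF.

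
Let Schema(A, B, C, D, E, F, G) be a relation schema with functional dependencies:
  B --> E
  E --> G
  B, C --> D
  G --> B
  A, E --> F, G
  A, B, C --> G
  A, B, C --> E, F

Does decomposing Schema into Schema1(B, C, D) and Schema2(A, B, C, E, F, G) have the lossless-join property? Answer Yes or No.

Yes

The shared attributes are {B, C} and {B, C}⁺ = {B, C, D, E, G}.
This includes all of Schema1, so the common attributes are a superkey of Schema1 — the join is lossless.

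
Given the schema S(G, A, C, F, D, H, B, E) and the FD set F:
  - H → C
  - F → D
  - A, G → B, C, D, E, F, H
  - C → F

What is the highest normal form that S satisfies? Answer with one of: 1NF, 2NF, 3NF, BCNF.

Candidate key: {A, G}. Prime attributes: {A, G}.
For H → C we have {H}⁺ = {C, D, F, H}; {H} is not a superkey, so BCNF fails.
Because {C} is non-prime and the left side of H → C is not a superkey, the relation is not in 3NF.
No proper subset of a key has a non-prime attribute in its closure, so there is no partial dependency; 2NF holds.

2NF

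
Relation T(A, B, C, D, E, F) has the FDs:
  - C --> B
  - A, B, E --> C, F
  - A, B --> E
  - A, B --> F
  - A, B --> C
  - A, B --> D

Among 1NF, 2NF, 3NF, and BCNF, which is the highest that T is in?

Candidate keys: {A, B}, {A, C}. Prime attributes: {A, B, C}.
C --> B: {C}⁺ = {B, C}, which is not all of the attributes, so the left side is not a superkey — BCNF is violated.
But every attribute on its right side ({B}) is prime, and the same holds for every other non-superkey FD, so 3NF still holds.

3NF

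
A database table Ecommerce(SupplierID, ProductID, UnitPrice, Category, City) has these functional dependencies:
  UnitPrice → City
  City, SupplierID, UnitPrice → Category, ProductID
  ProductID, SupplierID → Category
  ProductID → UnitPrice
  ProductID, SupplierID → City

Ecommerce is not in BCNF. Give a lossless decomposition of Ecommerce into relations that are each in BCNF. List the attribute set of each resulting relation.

{Category, ProductID, SupplierID}; {City, UnitPrice}; {ProductID, UnitPrice}

Candidate keys of the original relation: {ProductID, SupplierID}, {SupplierID, UnitPrice}.
In {Category, City, ProductID, SupplierID, UnitPrice}, {UnitPrice} is not a superkey ({UnitPrice}⁺ restricted to this set is {City, UnitPrice}), so split on UnitPrice → City into {City, UnitPrice} and {Category, ProductID, SupplierID, UnitPrice}.
{City, UnitPrice} has no BCNF violation.
In {Category, ProductID, SupplierID, UnitPrice}, {ProductID} is not a superkey ({ProductID}⁺ restricted to this set is {ProductID, UnitPrice}), so split on ProductID → UnitPrice into {ProductID, UnitPrice} and {Category, ProductID, SupplierID}.
{ProductID, UnitPrice} has no BCNF violation.
{Category, ProductID, SupplierID} has no BCNF violation.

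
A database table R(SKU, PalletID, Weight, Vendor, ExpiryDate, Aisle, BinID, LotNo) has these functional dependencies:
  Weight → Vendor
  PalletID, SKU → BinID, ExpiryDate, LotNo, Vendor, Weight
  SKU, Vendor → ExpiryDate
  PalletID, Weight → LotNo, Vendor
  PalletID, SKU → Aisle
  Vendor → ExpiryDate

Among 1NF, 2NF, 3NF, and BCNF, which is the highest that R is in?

Candidate key: {PalletID, SKU}. Prime attributes: {PalletID, SKU}.
Weight → Vendor breaks BCNF: {Weight}⁺ = {ExpiryDate, Vendor, Weight}, so {Weight} is not a superkey.
Weight → Vendor has non-prime {Vendor} on the right and a non-superkey on the left, so 3NF fails.
No proper subset of a key has a non-prime attribute in its closure, so there is no partial dependency; 2NF holds.

2NF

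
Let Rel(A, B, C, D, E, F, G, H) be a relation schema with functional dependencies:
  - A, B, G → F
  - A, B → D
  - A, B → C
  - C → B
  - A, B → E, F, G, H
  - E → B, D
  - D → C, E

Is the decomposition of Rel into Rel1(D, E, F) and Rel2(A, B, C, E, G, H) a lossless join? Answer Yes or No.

Rel1 ∩ Rel2 = {E}; its closure under F is {B, C, D, E}.
Rel1 ⊄ {B, C, D, E} and Rel2 ⊄ {B, C, D, E}, so the split is lossy.

No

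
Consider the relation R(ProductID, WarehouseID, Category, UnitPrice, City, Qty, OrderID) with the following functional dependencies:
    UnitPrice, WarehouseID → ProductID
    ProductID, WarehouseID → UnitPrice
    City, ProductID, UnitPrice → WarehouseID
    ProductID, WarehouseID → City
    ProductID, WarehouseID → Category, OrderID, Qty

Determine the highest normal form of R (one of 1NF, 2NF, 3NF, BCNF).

Candidate keys: {City, ProductID, UnitPrice}, {ProductID, WarehouseID}, {UnitPrice, WarehouseID}. Prime attributes: {City, ProductID, UnitPrice, WarehouseID}.
The left-hand side of every FD is a superkey, so BCNF is satisfied.

BCNF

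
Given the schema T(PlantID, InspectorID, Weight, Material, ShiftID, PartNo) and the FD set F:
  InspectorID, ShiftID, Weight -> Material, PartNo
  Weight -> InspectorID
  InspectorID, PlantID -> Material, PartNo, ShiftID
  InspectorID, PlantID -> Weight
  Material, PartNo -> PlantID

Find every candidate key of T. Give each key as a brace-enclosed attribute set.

{InspectorID, PlantID} is a candidate key since {InspectorID, PlantID}⁺ = {InspectorID, Material, PartNo, PlantID, ShiftID, Weight} covers every attribute.
{PlantID, Weight} is a candidate key since {PlantID, Weight}⁺ = {InspectorID, Material, PartNo, PlantID, ShiftID, Weight} covers every attribute.
{ShiftID, Weight} is a candidate key since {ShiftID, Weight}⁺ = {InspectorID, Material, PartNo, PlantID, ShiftID, Weight} covers every attribute.
{InspectorID, Material, PartNo} is a candidate key since {InspectorID, Material, PartNo}⁺ = {InspectorID, Material, PartNo, PlantID, ShiftID, Weight} covers every attribute.
{Material, PartNo, Weight} is a candidate key since {Material, PartNo, Weight}⁺ = {InspectorID, Material, PartNo, PlantID, ShiftID, Weight} covers every attribute.
These are minimal and exhaustive — every other superkey contains one of them.

{InspectorID, Material, PartNo}, {InspectorID, PlantID}, {Material, PartNo, Weight}, {PlantID, Weight}, {ShiftID, Weight}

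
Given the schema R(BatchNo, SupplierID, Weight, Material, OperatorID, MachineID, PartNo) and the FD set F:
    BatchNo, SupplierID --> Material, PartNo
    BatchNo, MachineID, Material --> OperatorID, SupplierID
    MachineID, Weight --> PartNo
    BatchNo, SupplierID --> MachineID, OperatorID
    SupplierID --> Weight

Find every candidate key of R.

{BatchNo, MachineID, Material}, {BatchNo, SupplierID}

No FD produces {BatchNo}, so it must be in every candidate key.
{BatchNo, SupplierID}⁺ = {BatchNo, MachineID, Material, OperatorID, PartNo, SupplierID, Weight} — all of the relation — so {BatchNo, SupplierID} is a candidate key.
{BatchNo, MachineID, Material}⁺ = {BatchNo, MachineID, Material, OperatorID, PartNo, SupplierID, Weight} — all of the relation — so {BatchNo, MachineID, Material} is a candidate key.
Any other superkey properly contains one of these, so there are no further candidate keys.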